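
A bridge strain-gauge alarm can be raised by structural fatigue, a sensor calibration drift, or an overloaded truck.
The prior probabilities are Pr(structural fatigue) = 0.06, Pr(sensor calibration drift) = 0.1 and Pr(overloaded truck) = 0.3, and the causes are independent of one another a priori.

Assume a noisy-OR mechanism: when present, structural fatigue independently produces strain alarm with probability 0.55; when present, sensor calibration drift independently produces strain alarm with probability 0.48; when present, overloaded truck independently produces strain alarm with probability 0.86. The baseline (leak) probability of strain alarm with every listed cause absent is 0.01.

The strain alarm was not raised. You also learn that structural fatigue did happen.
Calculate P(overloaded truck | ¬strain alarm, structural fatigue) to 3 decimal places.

P(overloaded truck | ¬strain alarm, structural fatigue) ≈ 0.057

Under noisy-OR, P(strain alarm | causes) = 1 − (1−0.01)·∏(1−qᵢ) over the active causes.
P(¬strain alarm | structural fatigue) = 0.4455*0.9*0.7 + 0.06237*0.9*0.3 + 0.23166*0.1*0.7 + 0.032432*0.1*0.3 = 0.280665 + 0.016840 + 0.016216 + 0.000973 = 0.314694
Of this, 0.017813 comes from 0.016840 + 0.000973 (the overloaded truck=true cases).
Hence the posterior is 0.017813/0.314694 ≈ 0.057.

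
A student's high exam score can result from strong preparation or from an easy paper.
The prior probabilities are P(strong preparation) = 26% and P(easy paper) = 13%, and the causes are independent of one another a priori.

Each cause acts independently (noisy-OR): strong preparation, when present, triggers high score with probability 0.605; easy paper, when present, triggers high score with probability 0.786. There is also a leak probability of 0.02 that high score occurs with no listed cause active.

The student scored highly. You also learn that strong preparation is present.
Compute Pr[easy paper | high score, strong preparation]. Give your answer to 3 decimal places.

Under noisy-OR, P(high score | causes) = 1 − (1−0.02)·∏(1−qᵢ) over the active causes.
Weight on easy paper=true, given the evidence: 0.917161*0.13 = 0.119231
Normalizer over all consistent configurations: 0.6129*0.87 + 0.917161*0.13 = 0.652454
Posterior = 0.119231 / 0.652454 ≈ 0.183

Pr[easy paper | high score, strong preparation] ≈ 0.183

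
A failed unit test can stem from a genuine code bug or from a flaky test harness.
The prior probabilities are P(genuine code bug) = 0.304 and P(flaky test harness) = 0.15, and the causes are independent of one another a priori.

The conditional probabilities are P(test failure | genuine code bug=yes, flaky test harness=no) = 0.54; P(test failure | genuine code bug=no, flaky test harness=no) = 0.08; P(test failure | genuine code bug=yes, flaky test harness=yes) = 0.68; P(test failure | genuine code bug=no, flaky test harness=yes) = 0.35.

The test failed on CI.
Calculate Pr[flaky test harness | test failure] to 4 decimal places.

Numerator (weight on configurations with flaky test harness): 0.036540 + 0.031008 = 0.067548
The normalizing constant is 0.08*0.696*0.85 + 0.35*0.696*0.15 + 0.54*0.304*0.85 + 0.68*0.304*0.15 = 0.254412
Posterior = 0.067548 / 0.254412 ≈ 0.2655

Pr[flaky test harness | test failure] ≈ 0.2655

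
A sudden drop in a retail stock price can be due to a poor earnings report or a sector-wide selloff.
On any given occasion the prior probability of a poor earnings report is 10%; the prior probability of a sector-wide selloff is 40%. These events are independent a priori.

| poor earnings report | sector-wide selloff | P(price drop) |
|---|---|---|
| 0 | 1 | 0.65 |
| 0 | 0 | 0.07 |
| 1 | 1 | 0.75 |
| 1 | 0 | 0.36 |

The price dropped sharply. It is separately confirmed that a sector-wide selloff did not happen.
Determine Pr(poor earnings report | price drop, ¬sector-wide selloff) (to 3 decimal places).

Sum P(price drop|·) weighted by the priors over both values of poor earnings report:
  P(price drop | ¬sector-wide selloff) = 0.07×0.9 + 0.36×0.1
        = 0.063000 + 0.036000 = 0.099000
Keeping only the poor earnings report-present terms gives 0.036000, so
  P(poor earnings report | price drop, ¬sector-wide selloff) = 0.036000 / 0.099000 ≈ 0.364

Pr(poor earnings report | price drop, ¬sector-wide selloff) ≈ 0.364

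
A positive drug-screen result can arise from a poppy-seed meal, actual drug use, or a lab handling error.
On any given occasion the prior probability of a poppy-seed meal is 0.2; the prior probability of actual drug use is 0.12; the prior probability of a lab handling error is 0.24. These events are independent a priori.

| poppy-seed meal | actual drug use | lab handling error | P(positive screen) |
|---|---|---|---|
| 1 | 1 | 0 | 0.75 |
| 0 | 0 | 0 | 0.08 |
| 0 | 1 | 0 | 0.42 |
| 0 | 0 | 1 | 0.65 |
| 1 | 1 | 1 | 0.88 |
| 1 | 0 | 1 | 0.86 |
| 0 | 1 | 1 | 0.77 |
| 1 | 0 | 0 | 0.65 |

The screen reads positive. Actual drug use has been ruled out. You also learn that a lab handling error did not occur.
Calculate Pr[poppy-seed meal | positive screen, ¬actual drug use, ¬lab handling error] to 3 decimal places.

By total probability over both values of poppy-seed meal:
  P(positive screen | ¬actual drug use, ¬lab handling error) = 0.08·0.8 + 0.65·0.2
        = 0.064000 + 0.130000 = 0.194000
Keeping only the poppy-seed meal-present terms gives 0.130000, so
  P(poppy-seed meal | positive screen, ¬actual drug use, ¬lab handling error) = 0.130000 / 0.194000 ≈ 0.670

Pr[poppy-seed meal | positive screen, ¬actual drug use, ¬lab handling error] ≈ 0.670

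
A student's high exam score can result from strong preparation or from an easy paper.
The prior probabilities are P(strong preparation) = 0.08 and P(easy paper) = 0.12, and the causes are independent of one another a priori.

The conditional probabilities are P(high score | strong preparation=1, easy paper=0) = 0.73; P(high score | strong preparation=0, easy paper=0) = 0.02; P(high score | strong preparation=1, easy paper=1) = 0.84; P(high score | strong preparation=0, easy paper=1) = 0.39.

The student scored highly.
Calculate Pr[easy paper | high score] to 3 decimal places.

Weight on easy paper=true, given the evidence: 0.043056 + 0.008064 = 0.051120
The normalizing constant is 0.02·0.92·0.88 + 0.39·0.92·0.12 + 0.73·0.08·0.88 + 0.84·0.08·0.12 = 0.118704
P(easy paper | high score) = 0.051120/0.118704 ≈ 0.431

Pr[easy paper | high score] ≈ 0.431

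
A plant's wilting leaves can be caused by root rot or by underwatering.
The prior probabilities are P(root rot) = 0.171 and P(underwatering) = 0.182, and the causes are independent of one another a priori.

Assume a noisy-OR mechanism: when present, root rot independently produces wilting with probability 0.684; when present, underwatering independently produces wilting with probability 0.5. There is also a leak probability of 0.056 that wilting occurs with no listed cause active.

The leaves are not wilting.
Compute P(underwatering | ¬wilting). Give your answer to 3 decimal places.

Under noisy-OR, P(wilting | causes) = 1 − (1−0.056)·∏(1−qᵢ) over the active causes.
Enumerate the 4 (root rot, underwatering) configurations and weight by the priors:
  P(¬wilting) = 0.944×0.829×0.818 + 0.472×0.829×0.182 + 0.298304×0.171×0.818 + 0.149152×0.171×0.182
        = 0.640147 + 0.071214 + 0.041726 + 0.004642 = 0.757729
The terms with underwatering present sum to 0.075856, so
  P(underwatering | ¬wilting) = 0.075856 / 0.757729 ≈ 0.100

P(underwatering | ¬wilting) ≈ 0.100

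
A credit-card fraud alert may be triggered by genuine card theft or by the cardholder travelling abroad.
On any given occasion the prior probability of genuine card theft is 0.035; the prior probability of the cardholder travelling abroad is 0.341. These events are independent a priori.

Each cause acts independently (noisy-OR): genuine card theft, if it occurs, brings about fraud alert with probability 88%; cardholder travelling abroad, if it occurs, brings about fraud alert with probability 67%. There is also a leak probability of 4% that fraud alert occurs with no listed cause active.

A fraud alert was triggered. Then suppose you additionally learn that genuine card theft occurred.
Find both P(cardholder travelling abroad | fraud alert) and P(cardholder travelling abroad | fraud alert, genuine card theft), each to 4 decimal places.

Under noisy-OR, P(fraud alert | causes) = 1 − (1−0.04)·∏(1−qᵢ) over the active causes.
Numerator (weight on configurations with cardholder travelling abroad): 0.224817 + 0.011481 = 0.236298
The normalizing constant is 0.04×0.965×0.659 + 0.6832×0.965×0.341 + 0.8848×0.035×0.659 + 0.961984×0.035×0.341 = 0.282143
Posterior = 0.236298 / 0.282143 ≈ 0.8375

Now also conditioning on genuine card theft=true:
For the numerator, keep only cardholder travelling abroad=true terms: 0.961984·0.341 = 0.328037
Denominator P(fraud alert | genuine card theft): 0.8848·0.659 + 0.961984·0.341 = 0.911120
P(cardholder travelling abroad | fraud alert, genuine card theft) = 0.328037/0.911120 ≈ 0.3600
This is intercausal reasoning (explaining away): once genuine card theft accounts for the fraud alert, cardholder travelling abroad becomes less likely.

P(cardholder travelling abroad | fraud alert) ≈ 0.8375; P(cardholder travelling abroad | fraud alert, genuine card theft) ≈ 0.3600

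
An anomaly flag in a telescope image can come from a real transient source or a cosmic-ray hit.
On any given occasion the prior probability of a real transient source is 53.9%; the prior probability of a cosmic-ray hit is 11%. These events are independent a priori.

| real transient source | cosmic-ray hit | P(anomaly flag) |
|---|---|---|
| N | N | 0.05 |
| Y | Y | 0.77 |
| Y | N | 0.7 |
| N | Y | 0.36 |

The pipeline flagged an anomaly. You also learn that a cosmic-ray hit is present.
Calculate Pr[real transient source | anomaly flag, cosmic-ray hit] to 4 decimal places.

Pr[real transient source | anomaly flag, cosmic-ray hit] ≈ 0.7143

P(anomaly flag | cosmic-ray hit) = 0.36*0.461 + 0.77*0.539 = 0.165960 + 0.415030 = 0.580990
Of this, 0.415030 comes from 0.77*0.539 (the real transient source=true cases).
P(real transient source | anomaly flag, cosmic-ray hit) = 0.415030 / 0.580990 ≈ 0.7143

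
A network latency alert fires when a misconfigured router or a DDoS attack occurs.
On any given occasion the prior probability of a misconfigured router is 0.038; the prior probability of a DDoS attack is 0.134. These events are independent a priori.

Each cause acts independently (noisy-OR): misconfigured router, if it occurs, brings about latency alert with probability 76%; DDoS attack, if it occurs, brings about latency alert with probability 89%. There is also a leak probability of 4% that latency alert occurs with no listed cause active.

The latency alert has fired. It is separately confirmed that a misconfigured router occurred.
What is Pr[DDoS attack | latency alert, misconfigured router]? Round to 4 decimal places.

Pr[DDoS attack | latency alert, misconfigured router] ≈ 0.1639

Under noisy-OR, P(latency alert | causes) = 1 − (1−0.04)·∏(1−qᵢ) over the active causes.
Numerator (weight on configurations with DDoS attack): 0.974656*0.134 = 0.130604
The normalizing constant is 0.7696*0.866 + 0.974656*0.134 = 0.797078
Posterior = 0.130604 / 0.797078 ≈ 0.1639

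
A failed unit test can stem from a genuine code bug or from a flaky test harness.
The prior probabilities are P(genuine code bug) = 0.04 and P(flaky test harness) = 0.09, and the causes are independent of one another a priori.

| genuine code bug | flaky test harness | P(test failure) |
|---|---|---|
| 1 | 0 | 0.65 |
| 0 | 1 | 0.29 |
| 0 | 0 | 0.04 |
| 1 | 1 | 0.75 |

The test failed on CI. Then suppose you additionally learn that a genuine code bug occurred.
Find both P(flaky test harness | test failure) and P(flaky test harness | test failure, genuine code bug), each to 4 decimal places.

P(flaky test harness | test failure) ≈ 0.3214; P(flaky test harness | test failure, genuine code bug) ≈ 0.1024

Weight on flaky test harness=true, given the evidence: 0.025056 + 0.002700 = 0.027756
Denominator P(test failure): 0.04*0.96*0.91 + 0.29*0.96*0.09 + 0.65*0.04*0.91 + 0.75*0.04*0.09 = 0.086360
Posterior = 0.027756 / 0.086360 ≈ 0.3214

Now condition on the additional information:
P(test failure | genuine code bug) = 0.65*0.91 + 0.75*0.09 = 0.591500 + 0.067500 = 0.659000
Restricting to configurations with flaky test harness present: 0.75*0.09 = 0.067500.
P(flaky test harness | test failure, genuine code bug) = 0.067500 / 0.659000 ≈ 0.1024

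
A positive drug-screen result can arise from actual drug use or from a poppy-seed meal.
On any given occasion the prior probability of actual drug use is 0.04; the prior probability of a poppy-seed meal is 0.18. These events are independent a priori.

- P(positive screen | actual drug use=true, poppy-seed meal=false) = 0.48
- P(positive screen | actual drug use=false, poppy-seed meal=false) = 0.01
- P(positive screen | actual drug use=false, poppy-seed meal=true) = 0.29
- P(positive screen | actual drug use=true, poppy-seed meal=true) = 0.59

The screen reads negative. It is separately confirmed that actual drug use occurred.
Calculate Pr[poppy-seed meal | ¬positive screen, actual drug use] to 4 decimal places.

Enumerate both values of poppy-seed meal and weight by the priors:
  P(¬positive screen | actual drug use) = 0.52*0.82 + 0.41*0.18
        = 0.426400 + 0.073800 = 0.500200
Keeping only the poppy-seed meal-present terms gives 0.073800, so
  P(poppy-seed meal | ¬positive screen, actual drug use) = 0.073800 / 0.500200 ≈ 0.1475

Pr[poppy-seed meal | ¬positive screen, actual drug use] ≈ 0.1475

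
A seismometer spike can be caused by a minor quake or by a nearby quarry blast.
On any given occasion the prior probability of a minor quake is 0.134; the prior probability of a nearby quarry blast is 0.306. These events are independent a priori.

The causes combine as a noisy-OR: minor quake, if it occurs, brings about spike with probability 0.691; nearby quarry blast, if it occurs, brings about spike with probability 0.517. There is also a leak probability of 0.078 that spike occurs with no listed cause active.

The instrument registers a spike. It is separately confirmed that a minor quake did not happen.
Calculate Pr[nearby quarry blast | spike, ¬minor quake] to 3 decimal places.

Pr[nearby quarry blast | spike, ¬minor quake] ≈ 0.758

Under noisy-OR, P(spike | causes) = 1 − (1−0.078)·∏(1−qᵢ) over the active causes.
P(spike | ¬minor quake) = 0.078·0.694 + 0.554674·0.306 = 0.054132 + 0.169730 = 0.223862
The nearby quarry blast-present share is 0.554674·0.306 = 0.169730.
P(nearby quarry blast | spike, ¬minor quake) = 0.169730 / 0.223862 ≈ 0.758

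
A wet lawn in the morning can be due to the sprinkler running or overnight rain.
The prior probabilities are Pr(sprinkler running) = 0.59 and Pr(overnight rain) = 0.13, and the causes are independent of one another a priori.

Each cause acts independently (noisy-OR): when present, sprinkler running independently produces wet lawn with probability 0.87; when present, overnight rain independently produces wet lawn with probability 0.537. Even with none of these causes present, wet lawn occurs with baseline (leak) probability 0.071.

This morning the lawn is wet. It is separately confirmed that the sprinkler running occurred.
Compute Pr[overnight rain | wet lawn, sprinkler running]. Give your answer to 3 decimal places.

Under noisy-OR, P(wet lawn | causes) = 1 − (1−0.071)·∏(1−qᵢ) over the active causes.
Enumerate both values of overnight rain and weight by the priors:
  P(wet lawn | sprinkler running) = 0.87923×0.87 + 0.944083×0.13
        = 0.764930 + 0.122731 = 0.887661
Keeping only the overnight rain-present terms gives 0.122731, so
  P(overnight rain | wet lawn, sprinkler running) = 0.122731 / 0.887661 ≈ 0.138

Pr[overnight rain | wet lawn, sprinkler running] ≈ 0.138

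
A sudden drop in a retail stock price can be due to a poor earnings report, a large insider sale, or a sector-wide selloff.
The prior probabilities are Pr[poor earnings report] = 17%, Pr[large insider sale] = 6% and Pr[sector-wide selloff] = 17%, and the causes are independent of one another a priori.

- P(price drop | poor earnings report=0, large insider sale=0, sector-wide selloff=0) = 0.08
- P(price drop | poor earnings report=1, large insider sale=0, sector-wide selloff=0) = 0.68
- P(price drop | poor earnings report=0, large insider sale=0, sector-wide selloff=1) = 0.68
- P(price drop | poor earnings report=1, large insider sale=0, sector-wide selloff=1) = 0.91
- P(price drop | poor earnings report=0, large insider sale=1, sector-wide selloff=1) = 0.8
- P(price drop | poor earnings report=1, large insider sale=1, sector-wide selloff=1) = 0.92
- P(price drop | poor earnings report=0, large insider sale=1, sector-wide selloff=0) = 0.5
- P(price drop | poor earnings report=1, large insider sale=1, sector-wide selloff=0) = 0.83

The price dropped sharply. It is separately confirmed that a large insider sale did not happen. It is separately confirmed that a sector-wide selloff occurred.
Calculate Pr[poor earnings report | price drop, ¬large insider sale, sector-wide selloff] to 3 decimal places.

Pr[poor earnings report | price drop, ¬large insider sale, sector-wide selloff] ≈ 0.215

Numerator (weight on configurations with poor earnings report): 0.91*0.17 = 0.154700
The normalizing constant is 0.68*0.83 + 0.91*0.17 = 0.719100
Posterior = 0.154700 / 0.719100 ≈ 0.215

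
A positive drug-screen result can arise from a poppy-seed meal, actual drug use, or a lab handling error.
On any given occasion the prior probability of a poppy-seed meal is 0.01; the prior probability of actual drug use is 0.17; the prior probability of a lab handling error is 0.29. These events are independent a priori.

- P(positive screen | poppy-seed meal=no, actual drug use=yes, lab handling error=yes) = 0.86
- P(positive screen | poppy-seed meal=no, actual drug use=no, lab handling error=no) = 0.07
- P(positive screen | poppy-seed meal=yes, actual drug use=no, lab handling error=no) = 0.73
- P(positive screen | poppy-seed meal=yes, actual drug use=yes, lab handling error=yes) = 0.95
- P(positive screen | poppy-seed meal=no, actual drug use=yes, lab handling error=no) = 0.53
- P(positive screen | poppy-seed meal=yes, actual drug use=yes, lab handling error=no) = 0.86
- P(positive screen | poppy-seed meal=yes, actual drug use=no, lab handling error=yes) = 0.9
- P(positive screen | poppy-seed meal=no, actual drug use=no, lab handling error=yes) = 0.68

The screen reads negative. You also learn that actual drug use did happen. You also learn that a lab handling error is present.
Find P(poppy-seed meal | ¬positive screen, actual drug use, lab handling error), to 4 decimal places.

P(poppy-seed meal | ¬positive screen, actual drug use, lab handling error) ≈ 0.0036

P(¬positive screen | actual drug use, lab handling error) = 0.14×0.99 + 0.05×0.01 = 0.138600 + 0.000500 = 0.139100
Restricting to configurations with poppy-seed meal present: 0.05×0.01 = 0.000500.
Hence the posterior is 0.000500/0.139100 ≈ 0.0036.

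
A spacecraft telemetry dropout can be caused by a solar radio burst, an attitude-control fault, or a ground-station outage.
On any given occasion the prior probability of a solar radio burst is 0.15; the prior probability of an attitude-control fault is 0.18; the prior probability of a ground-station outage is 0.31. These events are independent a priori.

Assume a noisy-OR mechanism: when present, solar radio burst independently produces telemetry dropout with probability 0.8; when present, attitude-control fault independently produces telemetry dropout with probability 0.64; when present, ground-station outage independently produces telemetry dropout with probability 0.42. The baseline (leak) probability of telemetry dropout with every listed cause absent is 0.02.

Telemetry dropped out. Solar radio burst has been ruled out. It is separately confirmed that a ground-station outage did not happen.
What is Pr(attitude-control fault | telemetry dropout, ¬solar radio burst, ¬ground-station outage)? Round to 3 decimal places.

Pr(attitude-control fault | telemetry dropout, ¬solar radio burst, ¬ground-station outage) ≈ 0.877

Under noisy-OR, P(telemetry dropout | causes) = 1 − (1−0.02)·∏(1−qᵢ) over the active causes.
P(telemetry dropout | ¬solar radio burst, ¬ground-station outage) = 0.02*0.82 + 0.6472*0.18 = 0.016400 + 0.116496 = 0.132896
Of this, 0.116496 comes from 0.6472*0.18 (the attitude-control fault=true cases).
So P(attitude-control fault | telemetry dropout, ¬solar radio burst, ¬ground-station outage) = 0.116496/0.132896 ≈ 0.877.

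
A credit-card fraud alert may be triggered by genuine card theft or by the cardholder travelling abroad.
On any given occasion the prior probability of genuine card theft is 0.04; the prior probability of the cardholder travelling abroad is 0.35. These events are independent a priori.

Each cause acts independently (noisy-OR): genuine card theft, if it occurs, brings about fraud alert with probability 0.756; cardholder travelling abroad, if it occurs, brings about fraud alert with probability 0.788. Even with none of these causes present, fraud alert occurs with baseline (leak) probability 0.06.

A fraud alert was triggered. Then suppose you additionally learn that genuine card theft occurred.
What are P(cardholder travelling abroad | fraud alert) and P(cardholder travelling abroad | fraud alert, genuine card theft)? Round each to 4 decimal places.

Under noisy-OR, P(fraud alert | causes) = 1 − (1−0.06)·∏(1−qᵢ) over the active causes.
Enumerate the 4 (genuine card theft, cardholder travelling abroad) configurations and weight by the priors:
  P(fraud alert) = 0.06*0.96*0.65 + 0.80072*0.96*0.35 + 0.77064*0.04*0.65 + 0.951376*0.04*0.35
        = 0.037440 + 0.269042 + 0.020037 + 0.013319 = 0.339838
Configurations with cardholder travelling abroad contribute 0.282361, so
  P(cardholder travelling abroad | fraud alert) = 0.282361 / 0.339838 ≈ 0.8309

With the extra evidence:
P(fraud alert | genuine card theft) = 0.77064×0.65 + 0.951376×0.35 = 0.500916 + 0.332982 = 0.833898
Restricting to configurations with cardholder travelling abroad present: 0.951376×0.35 = 0.332982.
Hence the posterior is 0.332982/0.833898 ≈ 0.3993.

P(cardholder travelling abroad | fraud alert) ≈ 0.8309; P(cardholder travelling abroad | fraud alert, genuine card theft) ≈ 0.3993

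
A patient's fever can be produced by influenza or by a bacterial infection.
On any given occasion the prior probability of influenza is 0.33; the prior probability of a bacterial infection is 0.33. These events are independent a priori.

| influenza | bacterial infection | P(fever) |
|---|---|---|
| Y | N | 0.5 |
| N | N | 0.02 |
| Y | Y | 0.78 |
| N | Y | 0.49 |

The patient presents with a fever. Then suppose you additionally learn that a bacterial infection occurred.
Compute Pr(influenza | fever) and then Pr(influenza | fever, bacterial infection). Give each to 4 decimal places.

Sum P(fever|·) weighted by the priors over the 4 (influenza, bacterial infection) configurations:
  P(fever) = 0.02×0.67×0.67 + 0.49×0.67×0.33 + 0.5×0.33×0.67 + 0.78×0.33×0.33
        = 0.008978 + 0.108339 + 0.110550 + 0.084942 = 0.312809
Configurations with influenza contribute 0.195492, so
  P(influenza | fever) = 0.195492 / 0.312809 ≈ 0.6250

Now condition on the additional information:
Numerator (weight on configurations with influenza): 0.78*0.33 = 0.257400
Denominator P(fever | bacterial infection): 0.49*0.67 + 0.78*0.33 = 0.585700
P(influenza | fever, bacterial infection) = 0.257400/0.585700 ≈ 0.4395
Conditioning on bacterial infection lowers the posterior on influenza: the classic explaining-away effect in a common-effect structure.

Pr(influenza | fever) ≈ 0.6250; Pr(influenza | fever, bacterial infection) ≈ 0.4395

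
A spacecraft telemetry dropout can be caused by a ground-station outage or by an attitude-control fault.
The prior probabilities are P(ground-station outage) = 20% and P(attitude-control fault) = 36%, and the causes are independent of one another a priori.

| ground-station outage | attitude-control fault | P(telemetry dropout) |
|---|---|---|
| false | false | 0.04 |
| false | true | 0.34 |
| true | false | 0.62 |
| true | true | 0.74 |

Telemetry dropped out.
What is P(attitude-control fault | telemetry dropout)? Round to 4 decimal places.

P(telemetry dropout) = 0.04·0.8·0.64 + 0.34·0.8·0.36 + 0.62·0.2·0.64 + 0.74·0.2·0.36 = 0.020480 + 0.097920 + 0.079360 + 0.053280 = 0.251040
Of this, 0.151200 comes from 0.097920 + 0.053280 (the attitude-control fault=true cases).
P(attitude-control fault | telemetry dropout) = 0.151200 / 0.251040 ≈ 0.6023

P(attitude-control fault | telemetry dropout) ≈ 0.6023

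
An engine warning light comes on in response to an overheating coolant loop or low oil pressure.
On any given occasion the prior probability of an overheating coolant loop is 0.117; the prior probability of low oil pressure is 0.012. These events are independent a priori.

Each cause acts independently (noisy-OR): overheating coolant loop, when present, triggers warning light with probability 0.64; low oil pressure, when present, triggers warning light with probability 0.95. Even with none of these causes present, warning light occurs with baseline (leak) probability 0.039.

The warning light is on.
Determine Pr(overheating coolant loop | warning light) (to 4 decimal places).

Pr(overheating coolant loop | warning light) ≈ 0.6357

Under noisy-OR, P(warning light | causes) = 1 − (1−0.039)·∏(1−qᵢ) over the active causes.
Numerator (weight on configurations with overheating coolant loop): 0.075604 + 0.001380 = 0.076984
Denominator P(warning light): 0.039·0.883·0.988 + 0.95195·0.883·0.012 + 0.65404·0.117·0.988 + 0.982702·0.117·0.012 = 0.121095
Posterior = 0.076984 / 0.121095 ≈ 0.6357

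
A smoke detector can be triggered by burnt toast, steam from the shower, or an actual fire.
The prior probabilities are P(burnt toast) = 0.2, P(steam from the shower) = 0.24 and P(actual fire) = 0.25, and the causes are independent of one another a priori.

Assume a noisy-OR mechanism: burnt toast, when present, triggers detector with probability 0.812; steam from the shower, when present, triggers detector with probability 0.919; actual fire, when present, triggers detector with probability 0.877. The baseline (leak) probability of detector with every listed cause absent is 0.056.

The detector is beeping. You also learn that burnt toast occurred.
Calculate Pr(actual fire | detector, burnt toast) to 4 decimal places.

Pr(actual fire | detector, burnt toast) ≈ 0.2755

Under noisy-OR, P(detector | causes) = 1 − (1−0.056)·∏(1−qᵢ) over the active causes.
Sum P(detector|·) weighted by the priors over the 4 (steam from the shower, actual fire) configurations:
  P(detector | burnt toast) = 0.822528×0.76×0.75 + 0.978171×0.76×0.25 + 0.985625×0.24×0.75 + 0.998232×0.24×0.25
        = 0.468841 + 0.185852 + 0.177412 + 0.059894 = 0.891999
Keeping only the actual fire-present terms gives 0.245746, so
  P(actual fire | detector, burnt toast) = 0.245746 / 0.891999 ≈ 0.2755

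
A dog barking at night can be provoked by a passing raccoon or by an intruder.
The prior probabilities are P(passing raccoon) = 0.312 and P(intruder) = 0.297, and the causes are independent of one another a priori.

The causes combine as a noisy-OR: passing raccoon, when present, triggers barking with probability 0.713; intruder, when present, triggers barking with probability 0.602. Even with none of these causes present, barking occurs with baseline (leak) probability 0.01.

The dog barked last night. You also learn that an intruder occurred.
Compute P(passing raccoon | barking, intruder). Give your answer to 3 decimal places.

P(passing raccoon | barking, intruder) ≈ 0.399

Under noisy-OR, P(barking | causes) = 1 − (1−0.01)·∏(1−qᵢ) over the active causes.
P(barking | intruder) = 0.60598·0.688 + 0.886916·0.312 = 0.416914 + 0.276718 = 0.693632
Of this, 0.276718 comes from 0.886916·0.312 (the passing raccoon=true cases).
Hence the posterior is 0.276718/0.693632 ≈ 0.399.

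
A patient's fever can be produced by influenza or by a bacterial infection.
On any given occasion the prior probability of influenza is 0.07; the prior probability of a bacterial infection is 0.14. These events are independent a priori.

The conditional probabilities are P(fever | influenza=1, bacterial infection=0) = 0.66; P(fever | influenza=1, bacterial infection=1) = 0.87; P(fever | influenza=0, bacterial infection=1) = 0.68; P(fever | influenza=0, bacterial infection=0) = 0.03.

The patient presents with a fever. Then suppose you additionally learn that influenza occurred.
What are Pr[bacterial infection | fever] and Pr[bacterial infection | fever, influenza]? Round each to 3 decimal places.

By total probability over the 4 (influenza, bacterial infection) configurations:
  P(fever) = 0.03·0.93·0.86 + 0.68·0.93·0.14 + 0.66·0.07·0.86 + 0.87·0.07·0.14
        = 0.023994 + 0.088536 + 0.039732 + 0.008526 = 0.160788
Configurations with bacterial infection contribute 0.097062, so
  P(bacterial infection | fever) = 0.097062 / 0.160788 ≈ 0.604

Now also conditioning on influenza=true:
By total probability over both values of bacterial infection:
  P(fever | influenza) = 0.66×0.86 + 0.87×0.14
        = 0.567600 + 0.121800 = 0.689400
Keeping only the bacterial infection-present terms gives 0.121800, so
  P(bacterial infection | fever, influenza) = 0.121800 / 0.689400 ≈ 0.177

Pr[bacterial infection | fever] ≈ 0.604; Pr[bacterial infection | fever, influenza] ≈ 0.177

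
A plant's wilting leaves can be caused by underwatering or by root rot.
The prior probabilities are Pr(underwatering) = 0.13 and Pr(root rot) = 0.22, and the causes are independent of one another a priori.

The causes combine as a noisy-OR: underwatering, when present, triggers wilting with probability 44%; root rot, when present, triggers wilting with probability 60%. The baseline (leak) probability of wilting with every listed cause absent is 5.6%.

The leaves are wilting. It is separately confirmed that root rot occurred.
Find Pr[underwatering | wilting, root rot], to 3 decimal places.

Pr[underwatering | wilting, root rot] ≈ 0.159

Under noisy-OR, P(wilting | causes) = 1 − (1−0.056)·∏(1−qᵢ) over the active causes.
By total probability over both values of underwatering:
  P(wilting | root rot) = 0.6224·0.87 + 0.788544·0.13
        = 0.541488 + 0.102511 = 0.643999
Keeping only the underwatering-present terms gives 0.102511, so
  P(underwatering | wilting, root rot) = 0.102511 / 0.643999 ≈ 0.159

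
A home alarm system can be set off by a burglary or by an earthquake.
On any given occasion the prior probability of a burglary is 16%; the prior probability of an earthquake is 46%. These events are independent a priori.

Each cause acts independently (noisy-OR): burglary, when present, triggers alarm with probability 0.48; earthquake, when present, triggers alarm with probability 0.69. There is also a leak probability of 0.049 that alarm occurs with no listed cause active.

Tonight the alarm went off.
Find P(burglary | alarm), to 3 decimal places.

Under noisy-OR, P(alarm | causes) = 1 − (1−0.049)·∏(1−qᵢ) over the active causes.
By total probability over the 4 (burglary, earthquake) configurations:
  P(alarm) = 0.049*0.84*0.54 + 0.70519*0.84*0.46 + 0.50548*0.16*0.54 + 0.846699*0.16*0.46
        = 0.022226 + 0.272485 + 0.043673 + 0.062317 = 0.400701
Configurations with burglary contribute 0.105990, so
  P(burglary | alarm) = 0.105990 / 0.400701 ≈ 0.265

P(burglary | alarm) ≈ 0.265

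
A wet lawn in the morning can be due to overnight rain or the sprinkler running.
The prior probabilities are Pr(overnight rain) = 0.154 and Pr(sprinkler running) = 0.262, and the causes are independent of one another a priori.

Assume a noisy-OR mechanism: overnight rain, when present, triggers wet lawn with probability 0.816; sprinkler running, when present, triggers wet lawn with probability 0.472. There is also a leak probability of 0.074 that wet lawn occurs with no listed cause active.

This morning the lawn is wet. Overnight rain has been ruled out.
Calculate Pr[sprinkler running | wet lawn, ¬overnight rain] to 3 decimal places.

Pr[sprinkler running | wet lawn, ¬overnight rain] ≈ 0.710

Under noisy-OR, P(wet lawn | causes) = 1 − (1−0.074)·∏(1−qᵢ) over the active causes.
P(wet lawn | ¬overnight rain) = 0.074×0.738 + 0.511072×0.262 = 0.054612 + 0.133901 = 0.188513
Of this, 0.133901 comes from 0.511072×0.262 (the sprinkler running=true cases).
Hence the posterior is 0.133901/0.188513 ≈ 0.710.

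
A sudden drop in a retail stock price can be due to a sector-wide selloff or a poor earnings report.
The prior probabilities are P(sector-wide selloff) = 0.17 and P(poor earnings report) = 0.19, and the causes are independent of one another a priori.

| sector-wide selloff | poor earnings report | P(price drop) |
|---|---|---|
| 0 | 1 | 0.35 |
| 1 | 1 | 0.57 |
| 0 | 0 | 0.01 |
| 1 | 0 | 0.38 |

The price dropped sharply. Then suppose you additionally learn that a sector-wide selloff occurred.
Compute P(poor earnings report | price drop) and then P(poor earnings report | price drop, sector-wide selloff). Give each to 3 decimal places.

For the numerator, keep only poor earnings report=true terms: 0.055195 + 0.018411 = 0.073606
Normalizer over all consistent configurations: 0.01*0.83*0.81 + 0.35*0.83*0.19 + 0.38*0.17*0.81 + 0.57*0.17*0.19 = 0.132655
P(poor earnings report | price drop) = 0.073606/0.132655 ≈ 0.555

Now also conditioning on sector-wide selloff=true:
P(price drop | sector-wide selloff) = 0.38*0.81 + 0.57*0.19 = 0.307800 + 0.108300 = 0.416100
Of this, 0.108300 comes from 0.57*0.19 (the poor earnings report=true cases).
So P(poor earnings report | price drop, sector-wide selloff) = 0.108300/0.416100 ≈ 0.260.
This is intercausal reasoning (explaining away): once sector-wide selloff accounts for the price drop, poor earnings report becomes less likely.

P(poor earnings report | price drop) ≈ 0.555; P(poor earnings report | price drop, sector-wide selloff) ≈ 0.260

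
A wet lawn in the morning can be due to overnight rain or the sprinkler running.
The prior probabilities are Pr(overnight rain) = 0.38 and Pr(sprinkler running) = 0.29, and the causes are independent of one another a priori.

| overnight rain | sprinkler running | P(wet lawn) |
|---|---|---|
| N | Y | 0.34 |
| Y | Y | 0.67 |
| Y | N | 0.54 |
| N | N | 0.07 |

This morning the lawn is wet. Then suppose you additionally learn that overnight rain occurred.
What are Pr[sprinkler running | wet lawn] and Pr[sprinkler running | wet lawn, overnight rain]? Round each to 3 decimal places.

P(wet lawn) = 0.07*0.62*0.71 + 0.34*0.62*0.29 + 0.54*0.38*0.71 + 0.67*0.38*0.29 = 0.030814 + 0.061132 + 0.145692 + 0.073834 = 0.311472
The sprinkler running-present share is 0.061132 + 0.073834 = 0.134966.
So P(sprinkler running | wet lawn) = 0.134966/0.311472 ≈ 0.433.

Now condition on the additional information:
Numerator (weight on configurations with sprinkler running): 0.67·0.29 = 0.194300
Normalizer over all consistent configurations: 0.54·0.71 + 0.67·0.29 = 0.577700
P(sprinkler running | wet lawn, overnight rain) = 0.194300/0.577700 ≈ 0.336
The drop from 0.433 to 0.336 is the explaining-away (discounting) effect.

Pr[sprinkler running | wet lawn] ≈ 0.433; Pr[sprinkler running | wet lawn, overnight rain] ≈ 0.336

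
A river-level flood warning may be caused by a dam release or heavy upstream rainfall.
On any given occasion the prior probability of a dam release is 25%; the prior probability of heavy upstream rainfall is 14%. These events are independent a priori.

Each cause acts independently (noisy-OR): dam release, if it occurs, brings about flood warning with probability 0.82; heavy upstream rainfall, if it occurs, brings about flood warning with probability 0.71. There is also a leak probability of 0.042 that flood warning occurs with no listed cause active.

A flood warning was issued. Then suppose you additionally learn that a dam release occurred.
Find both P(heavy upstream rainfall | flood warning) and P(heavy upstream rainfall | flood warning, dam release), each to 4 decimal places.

Under noisy-OR, P(flood warning | causes) = 1 − (1−0.042)·∏(1−qᵢ) over the active causes.
P(flood warning) = 0.042*0.75*0.86 + 0.72218*0.75*0.14 + 0.82756*0.25*0.86 + 0.949992*0.25*0.14 = 0.027090 + 0.075829 + 0.177925 + 0.033250 = 0.314094
The heavy upstream rainfall-present share is 0.075829 + 0.033250 = 0.109079.
P(heavy upstream rainfall | flood warning) = 0.109079 / 0.314094 ≈ 0.3473

With the extra evidence:
P(flood warning | dam release) = 0.82756*0.86 + 0.949992*0.14 = 0.711702 + 0.132999 = 0.844701
Of this, 0.132999 comes from 0.949992*0.14 (the heavy upstream rainfall=true cases).
Hence the posterior is 0.132999/0.844701 ≈ 0.1575.

P(heavy upstream rainfall | flood warning) ≈ 0.3473; P(heavy upstream rainfall | flood warning, dam release) ≈ 0.1575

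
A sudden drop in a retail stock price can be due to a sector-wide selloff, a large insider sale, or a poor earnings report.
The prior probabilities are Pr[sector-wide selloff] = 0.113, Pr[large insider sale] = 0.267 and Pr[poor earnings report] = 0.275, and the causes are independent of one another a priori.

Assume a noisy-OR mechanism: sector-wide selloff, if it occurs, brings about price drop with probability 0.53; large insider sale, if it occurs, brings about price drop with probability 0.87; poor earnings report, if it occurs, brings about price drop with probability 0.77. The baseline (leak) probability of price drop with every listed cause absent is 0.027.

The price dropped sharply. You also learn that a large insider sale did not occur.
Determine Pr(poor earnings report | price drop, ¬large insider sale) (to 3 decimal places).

Pr(poor earnings report | price drop, ¬large insider sale) ≈ 0.778

Under noisy-OR, P(price drop | causes) = 1 − (1−0.027)·∏(1−qᵢ) over the active causes.
Numerator (weight on configurations with poor earnings report): 0.189337 + 0.027807 = 0.217144
Denominator P(price drop | ¬large insider sale): 0.027·0.887·0.725 + 0.77621·0.887·0.275 + 0.54269·0.113·0.725 + 0.894819·0.113·0.275 = 0.278967
Posterior = 0.217144 / 0.278967 ≈ 0.778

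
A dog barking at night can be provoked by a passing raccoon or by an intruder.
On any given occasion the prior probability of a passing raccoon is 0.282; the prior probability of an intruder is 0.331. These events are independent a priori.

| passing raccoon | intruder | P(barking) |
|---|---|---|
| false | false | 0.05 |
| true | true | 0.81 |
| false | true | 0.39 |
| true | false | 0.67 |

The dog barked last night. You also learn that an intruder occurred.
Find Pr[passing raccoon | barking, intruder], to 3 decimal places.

Pr[passing raccoon | barking, intruder] ≈ 0.449

For the numerator, keep only passing raccoon=true terms: 0.81*0.282 = 0.228420
Normalizer over all consistent configurations: 0.39*0.718 + 0.81*0.282 = 0.508440
Posterior = 0.228420 / 0.508440 ≈ 0.449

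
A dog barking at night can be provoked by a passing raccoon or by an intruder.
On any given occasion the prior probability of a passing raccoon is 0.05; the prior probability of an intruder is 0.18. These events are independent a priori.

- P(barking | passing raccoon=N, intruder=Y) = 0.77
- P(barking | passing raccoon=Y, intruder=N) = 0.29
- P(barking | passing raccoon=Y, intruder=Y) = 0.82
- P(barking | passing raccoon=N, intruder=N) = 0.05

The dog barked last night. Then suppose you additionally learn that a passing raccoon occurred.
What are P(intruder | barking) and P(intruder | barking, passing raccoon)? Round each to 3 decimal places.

P(intruder | barking) ≈ 0.732; P(intruder | barking, passing raccoon) ≈ 0.383

Enumerate the 4 (passing raccoon, intruder) configurations and weight by the priors:
  P(barking) = 0.05×0.95×0.82 + 0.77×0.95×0.18 + 0.29×0.05×0.82 + 0.82×0.05×0.18
        = 0.038950 + 0.131670 + 0.011890 + 0.007380 = 0.189890
Configurations with intruder contribute 0.139050, so
  P(intruder | barking) = 0.139050 / 0.189890 ≈ 0.732

With the extra evidence:
P(barking | passing raccoon) = 0.29*0.82 + 0.82*0.18 = 0.237800 + 0.147600 = 0.385400
Restricting to configurations with intruder present: 0.82*0.18 = 0.147600.
P(intruder | barking, passing raccoon) = 0.147600 / 0.385400 ≈ 0.383
The drop from 0.732 to 0.383 is the explaining-away (discounting) effect.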